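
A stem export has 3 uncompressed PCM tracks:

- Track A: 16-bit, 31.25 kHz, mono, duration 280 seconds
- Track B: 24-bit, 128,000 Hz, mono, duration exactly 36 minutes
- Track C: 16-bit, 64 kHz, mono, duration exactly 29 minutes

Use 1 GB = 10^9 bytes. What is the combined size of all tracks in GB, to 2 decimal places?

1.07 GB

Track A: 31,250 × 280 × 2 × 1 = 17,500,000 bytes.
Track B: exactly 36 minutes = 2,160 s; 128,000 × 2,160 × 3 × 1 = 829,440,000 bytes.
Track C: exactly 29 minutes = 1,740 s; 64,000 × 1,740 × 2 × 1 = 222,720,000 bytes.
Total = 1,069,660,000 bytes = 1.07 GB.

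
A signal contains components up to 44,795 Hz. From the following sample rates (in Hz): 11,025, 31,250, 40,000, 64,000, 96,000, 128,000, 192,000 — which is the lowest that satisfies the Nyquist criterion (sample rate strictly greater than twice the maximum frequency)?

Need sample rate > 2 × 44,795 = 89,590 Hz.
Lowest listed rate above 89,590 Hz is 96,000 Hz.

96,000 Hz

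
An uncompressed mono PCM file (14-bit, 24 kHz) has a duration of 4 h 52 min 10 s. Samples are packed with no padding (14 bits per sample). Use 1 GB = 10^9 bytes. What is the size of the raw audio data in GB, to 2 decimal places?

0.74 GB

Duration = 4 h 52 min 10 s = 17,530 s.
Bits = 24,000 × 17,530 × 14 × 1 = 5,890,080,000 bits = 736,260,000 bytes.
736,260,000 / 1,000,000,000 = 0.74 GB.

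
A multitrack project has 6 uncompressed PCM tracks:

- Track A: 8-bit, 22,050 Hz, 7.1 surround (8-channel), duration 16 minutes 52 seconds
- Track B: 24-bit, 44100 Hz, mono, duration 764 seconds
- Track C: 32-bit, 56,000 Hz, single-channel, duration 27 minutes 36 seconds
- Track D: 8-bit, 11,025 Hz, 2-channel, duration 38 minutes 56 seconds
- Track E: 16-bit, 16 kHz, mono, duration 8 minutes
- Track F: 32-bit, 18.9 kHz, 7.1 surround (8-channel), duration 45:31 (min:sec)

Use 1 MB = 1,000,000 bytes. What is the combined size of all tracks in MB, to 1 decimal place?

2369.1 MB

Track A: 16 minutes 52 seconds = 1,012 s; 22,050 × 1,012 × 1 × 8 = 178,516,800 bytes.
Track B: 44,100 × 764 × 3 × 1 = 101,077,200 bytes.
Track C: 27 minutes 36 seconds = 1,656 s; 56,000 × 1,656 × 4 × 1 = 370,944,000 bytes.
Track D: 38 minutes 56 seconds = 2,336 s; 11,025 × 2,336 × 1 × 2 = 51,508,800 bytes.
Track E: 8 minutes = 480 s; 16,000 × 480 × 2 × 1 = 15,360,000 bytes.
Track F: 45:31 (min:sec) = 2,731 s; 18,900 × 2,731 × 4 × 8 = 1,651,708,800 bytes.
Total = 2,369,115,600 bytes = 2369.1 MB.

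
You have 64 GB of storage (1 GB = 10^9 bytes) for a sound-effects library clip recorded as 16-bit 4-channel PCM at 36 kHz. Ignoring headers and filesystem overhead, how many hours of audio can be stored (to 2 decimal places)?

Uncompressed byte rate = 36,000 × 2 × 4 = 288,000 bytes/s.
Capacity = 64 × 1,000,000,000 = 64,000,000,000 bytes.
64,000,000,000 / 288,000 ≈ 222222.22 s → 61.73 hours.

61.73 hours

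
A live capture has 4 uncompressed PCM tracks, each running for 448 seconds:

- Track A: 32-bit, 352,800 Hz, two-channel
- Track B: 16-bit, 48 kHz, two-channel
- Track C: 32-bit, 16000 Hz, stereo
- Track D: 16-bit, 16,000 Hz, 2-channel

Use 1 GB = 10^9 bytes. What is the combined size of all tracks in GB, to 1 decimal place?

Track A: 352,800 × 448 × 4 × 2 = 1,264,435,200 bytes.
Track B: 48,000 × 448 × 2 × 2 = 86,016,000 bytes.
Track C: 16,000 × 448 × 4 × 2 = 57,344,000 bytes.
Track D: 16,000 × 448 × 2 × 2 = 28,672,000 bytes.
Total = 1,436,467,200 bytes = 1.4 GB.

1.4 GB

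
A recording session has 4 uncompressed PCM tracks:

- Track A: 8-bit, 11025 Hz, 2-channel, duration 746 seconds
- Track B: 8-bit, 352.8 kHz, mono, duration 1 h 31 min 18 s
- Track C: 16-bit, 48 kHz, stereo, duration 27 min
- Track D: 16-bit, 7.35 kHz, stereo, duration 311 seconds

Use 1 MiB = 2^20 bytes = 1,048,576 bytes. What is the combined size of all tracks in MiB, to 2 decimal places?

2164.15 MiB

Track A: 11,025 × 746 × 1 × 2 = 16,449,300 bytes.
Track B: 1 h 31 min 18 s = 5,478 s; 352,800 × 5,478 × 1 × 1 = 1,932,638,400 bytes.
Track C: 27 min = 1,620 s; 48,000 × 1,620 × 2 × 2 = 311,040,000 bytes.
Track D: 7,350 × 311 × 2 × 2 = 9,143,400 bytes.
Total = 2,269,271,100 bytes = 2164.15 MiB.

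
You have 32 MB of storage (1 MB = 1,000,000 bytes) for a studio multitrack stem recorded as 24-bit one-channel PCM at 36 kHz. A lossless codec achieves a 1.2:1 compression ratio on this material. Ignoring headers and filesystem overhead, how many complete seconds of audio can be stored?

355 seconds

Uncompressed byte rate = 36,000 × 3 × 1 = 108,000 bytes/s.
After 1.2:1 compression, effective rate ≈ 90000 bytes/s.
Capacity = 32 × 1,000,000 = 32,000,000 bytes.
32,000,000 / effective rate ≈ 355.56 s → 355 seconds.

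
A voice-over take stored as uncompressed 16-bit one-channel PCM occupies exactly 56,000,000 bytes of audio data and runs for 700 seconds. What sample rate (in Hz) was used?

Bytes = sample_rate × seconds × bytes_per_sample × channels.
sample_rate = 56,000,000 / (700 × 2 × 1) = 56,000,000 / 1,400 = 40,000 Hz.

40,000 Hz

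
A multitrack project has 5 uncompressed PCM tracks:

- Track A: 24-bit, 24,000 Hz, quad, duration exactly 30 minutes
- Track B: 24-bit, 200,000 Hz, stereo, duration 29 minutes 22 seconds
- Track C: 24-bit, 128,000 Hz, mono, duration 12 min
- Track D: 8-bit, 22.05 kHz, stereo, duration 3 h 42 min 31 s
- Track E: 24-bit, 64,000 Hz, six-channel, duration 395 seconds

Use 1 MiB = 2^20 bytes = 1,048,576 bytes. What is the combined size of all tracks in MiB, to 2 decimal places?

3769.97 MiB

Track A: exactly 30 minutes = 1,800 s; 24,000 × 1,800 × 3 × 4 = 518,400,000 bytes.
Track B: 29 minutes 22 seconds = 1,762 s; 200,000 × 1,762 × 3 × 2 = 2,114,400,000 bytes.
Track C: 12 min = 720 s; 128,000 × 720 × 3 × 1 = 276,480,000 bytes.
Track D: 3 h 42 min 31 s = 13,351 s; 22,050 × 13,351 × 1 × 2 = 588,779,100 bytes.
Track E: 64,000 × 395 × 3 × 6 = 455,040,000 bytes.
Total = 3,953,099,100 bytes = 3769.97 MiB.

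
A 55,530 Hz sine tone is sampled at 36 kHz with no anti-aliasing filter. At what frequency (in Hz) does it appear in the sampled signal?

Nyquist = 36,000/2 = 18,000 Hz; 55,530 Hz exceeds it.
Alias = |55,530 − 2×36,000| = |55,530 − 72,000| = 16,470 Hz.

16,470 Hz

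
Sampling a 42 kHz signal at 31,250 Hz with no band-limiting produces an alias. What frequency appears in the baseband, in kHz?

10.75 kHz

Nyquist = 31,250/2 = 15,625 Hz; 42,000 Hz exceeds it.
Alias = |42,000 − 1×31,250| = |42,000 − 31,250| = 10,750 Hz = 10.75 kHz.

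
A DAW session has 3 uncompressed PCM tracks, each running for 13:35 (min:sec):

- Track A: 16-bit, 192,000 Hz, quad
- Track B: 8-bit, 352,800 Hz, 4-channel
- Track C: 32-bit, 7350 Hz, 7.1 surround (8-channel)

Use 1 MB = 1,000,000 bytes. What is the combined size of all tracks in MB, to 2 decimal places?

2593.66 MB

13:35 (min:sec) = 815 s.
Track A: 192,000 × 815 × 2 × 4 = 1,251,840,000 bytes.
Track B: 352,800 × 815 × 1 × 4 = 1,150,128,000 bytes.
Track C: 7,350 × 815 × 4 × 8 = 191,688,000 bytes.
Total = 2,593,656,000 bytes = 2593.66 MB.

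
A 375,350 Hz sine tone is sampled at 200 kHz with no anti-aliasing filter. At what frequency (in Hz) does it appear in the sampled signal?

24,650 Hz

Nyquist = 200,000/2 = 100,000 Hz; 375,350 Hz exceeds it.
Alias = |375,350 − 2×200,000| = |375,350 − 400,000| = 24,650 Hz.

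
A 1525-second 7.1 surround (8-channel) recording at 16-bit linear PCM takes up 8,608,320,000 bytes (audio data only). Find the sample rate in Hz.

352,800 Hz

Bytes = sample_rate × seconds × bytes_per_sample × channels.
sample_rate = 8,608,320,000 / (1,525 × 2 × 8) = 8,608,320,000 / 24,400 = 352,800 Hz.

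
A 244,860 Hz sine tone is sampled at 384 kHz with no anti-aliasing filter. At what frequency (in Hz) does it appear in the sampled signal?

139,140 Hz

Nyquist = 384,000/2 = 192,000 Hz; 244,860 Hz exceeds it.
Alias = |244,860 − 1×384,000| = |244,860 − 384,000| = 139,140 Hz.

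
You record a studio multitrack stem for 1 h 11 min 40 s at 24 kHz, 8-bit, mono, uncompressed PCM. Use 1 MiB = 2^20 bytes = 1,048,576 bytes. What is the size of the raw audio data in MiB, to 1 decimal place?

98.4 MiB

Duration = 1 h 11 min 40 s = 4,300 s.
Bytes = 24,000 samples/s × 4,300 s × 1 bytes/sample × 1 ch = 103,200,000 bytes.
103,200,000 / 1,048,576 = 98.4 MiB.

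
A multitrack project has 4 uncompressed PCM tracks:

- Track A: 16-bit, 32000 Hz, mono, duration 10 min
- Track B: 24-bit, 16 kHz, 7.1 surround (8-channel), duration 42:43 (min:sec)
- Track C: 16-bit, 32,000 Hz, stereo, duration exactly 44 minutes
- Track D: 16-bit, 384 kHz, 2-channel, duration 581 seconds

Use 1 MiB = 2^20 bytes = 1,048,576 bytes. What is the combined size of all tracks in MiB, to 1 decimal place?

Track A: 10 min = 600 s; 32,000 × 600 × 2 × 1 = 38,400,000 bytes.
Track B: 42:43 (min:sec) = 2,563 s; 16,000 × 2,563 × 3 × 8 = 984,192,000 bytes.
Track C: exactly 44 minutes = 2,640 s; 32,000 × 2,640 × 2 × 2 = 337,920,000 bytes.
Track D: 384,000 × 581 × 2 × 2 = 892,416,000 bytes.
Total = 2,252,928,000 bytes = 2148.6 MiB.

2148.6 MiB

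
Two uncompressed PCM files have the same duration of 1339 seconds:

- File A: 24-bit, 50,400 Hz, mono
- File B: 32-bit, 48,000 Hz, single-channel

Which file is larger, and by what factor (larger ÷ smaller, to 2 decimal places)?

File A: 50,400 × 3 × 1 = 151,200 bytes/s.
File B: 48,000 × 4 × 1 = 192,000 bytes/s.
File B is larger; ratio = 257,088,000 / 202,456,800 = 1.27.

File B, by a factor of 1.27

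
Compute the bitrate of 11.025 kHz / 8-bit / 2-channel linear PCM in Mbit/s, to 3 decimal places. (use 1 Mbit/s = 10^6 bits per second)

0.176 Mbit/s

Bit rate = 11,025 × 8 × 2 = 176,400 bits/s.
= 0.176 Mbit/s.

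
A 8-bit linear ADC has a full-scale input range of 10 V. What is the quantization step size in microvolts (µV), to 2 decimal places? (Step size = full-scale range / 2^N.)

39062.50 µV

10 V / 2^8 = 10 / 256 V = 39062.50 µV.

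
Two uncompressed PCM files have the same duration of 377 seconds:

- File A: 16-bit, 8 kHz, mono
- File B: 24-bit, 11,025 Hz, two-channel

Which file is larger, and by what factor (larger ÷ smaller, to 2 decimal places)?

File B, by a factor of 4.13

File A: 8,000 × 2 × 1 = 16,000 bytes/s.
File B: 11,025 × 3 × 2 = 66,150 bytes/s.
File B is larger; ratio = 24,938,550 / 6,032,000 = 4.13.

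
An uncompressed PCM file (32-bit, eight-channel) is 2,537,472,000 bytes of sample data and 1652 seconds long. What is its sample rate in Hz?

48,000 Hz

Bytes = sample_rate × seconds × bytes_per_sample × channels.
sample_rate = 2,537,472,000 / (1,652 × 4 × 8) = 2,537,472,000 / 52,864 = 48,000 Hz.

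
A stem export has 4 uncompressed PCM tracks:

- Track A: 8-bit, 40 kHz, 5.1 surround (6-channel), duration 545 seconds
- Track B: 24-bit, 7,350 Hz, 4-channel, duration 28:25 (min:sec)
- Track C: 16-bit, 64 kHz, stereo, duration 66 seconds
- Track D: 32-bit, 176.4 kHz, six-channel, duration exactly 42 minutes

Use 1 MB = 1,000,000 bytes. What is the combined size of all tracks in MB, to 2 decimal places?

10966.75 MB

Track A: 40,000 × 545 × 1 × 6 = 130,800,000 bytes.
Track B: 28:25 (min:sec) = 1,705 s; 7,350 × 1,705 × 3 × 4 = 150,381,000 bytes.
Track C: 64,000 × 66 × 2 × 2 = 16,896,000 bytes.
Track D: exactly 42 minutes = 2,520 s; 176,400 × 2,520 × 4 × 6 = 10,668,672,000 bytes.
Total = 10,966,749,000 bytes = 10966.75 MB.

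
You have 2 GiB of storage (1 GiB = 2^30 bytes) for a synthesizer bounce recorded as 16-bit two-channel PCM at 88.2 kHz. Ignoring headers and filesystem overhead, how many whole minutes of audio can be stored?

Uncompressed byte rate = 88,200 × 2 × 2 = 352,800 bytes/s.
Capacity = 2 × 1,073,741,824 = 2,147,483,648 bytes.
2,147,483,648 / 352,800 ≈ 6086.97 s → 101 minutes.

101 minutes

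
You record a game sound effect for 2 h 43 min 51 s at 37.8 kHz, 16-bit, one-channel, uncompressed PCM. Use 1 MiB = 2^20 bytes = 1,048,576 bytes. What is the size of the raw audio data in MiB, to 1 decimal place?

708.8 MiB

Duration = 2 h 43 min 51 s = 9,831 s.
Bytes = 37,800 samples/s × 9,831 s × 2 bytes/sample × 1 ch = 743,223,600 bytes.
743,223,600 / 1,048,576 = 708.8 MiB.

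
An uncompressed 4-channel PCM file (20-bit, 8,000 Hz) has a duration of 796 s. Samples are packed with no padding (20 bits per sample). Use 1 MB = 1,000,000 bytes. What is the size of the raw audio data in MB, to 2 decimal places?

63.68 MB

Bits = 8,000 × 796 × 20 × 4 = 509,440,000 bits = 63,680,000 bytes.
63,680,000 / 1,000,000 = 63.68 MB.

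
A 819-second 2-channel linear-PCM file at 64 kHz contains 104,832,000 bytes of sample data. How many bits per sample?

8 bits

Bytes per sample = 104,832,000 / (64,000 × 819 × 2) = 104,832,000 / 104,832,000 = 1.
Bit depth = 1 × 8 = 8 bits.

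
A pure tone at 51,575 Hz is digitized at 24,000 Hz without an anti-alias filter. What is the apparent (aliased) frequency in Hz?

Nyquist = 24,000/2 = 12,000 Hz; 51,575 Hz exceeds it.
Alias = |51,575 − 2×24,000| = |51,575 − 48,000| = 3,575 Hz.

3,575 Hz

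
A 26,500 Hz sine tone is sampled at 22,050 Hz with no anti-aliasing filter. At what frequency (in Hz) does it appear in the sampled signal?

Nyquist = 22,050/2 = 11,025 Hz; 26,500 Hz exceeds it.
Alias = |26,500 − 1×22,050| = |26,500 − 22,050| = 4,450 Hz.

4,450 Hz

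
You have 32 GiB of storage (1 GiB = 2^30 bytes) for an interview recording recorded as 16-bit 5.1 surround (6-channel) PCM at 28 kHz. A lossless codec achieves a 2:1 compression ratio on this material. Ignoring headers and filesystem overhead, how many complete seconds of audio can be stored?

Uncompressed byte rate = 28,000 × 2 × 6 = 336,000 bytes/s.
After 2:1 compression, effective rate ≈ 168000 bytes/s.
Capacity = 32 × 1,073,741,824 = 34,359,738,368 bytes.
34,359,738,368 / effective rate ≈ 204522.25 s → 204,522 seconds.

204,522 seconds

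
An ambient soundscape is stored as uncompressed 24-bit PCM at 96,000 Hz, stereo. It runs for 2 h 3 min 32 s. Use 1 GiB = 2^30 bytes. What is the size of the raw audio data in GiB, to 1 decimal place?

Duration = 2 h 3 min 32 s = 7,412 s.
Bytes = 96,000 samples/s × 7,412 s × 3 bytes/sample × 2 ch = 4,269,312,000 bytes.
4,269,312,000 / 1,073,741,824 = 4.0 GiB.

4.0 GiB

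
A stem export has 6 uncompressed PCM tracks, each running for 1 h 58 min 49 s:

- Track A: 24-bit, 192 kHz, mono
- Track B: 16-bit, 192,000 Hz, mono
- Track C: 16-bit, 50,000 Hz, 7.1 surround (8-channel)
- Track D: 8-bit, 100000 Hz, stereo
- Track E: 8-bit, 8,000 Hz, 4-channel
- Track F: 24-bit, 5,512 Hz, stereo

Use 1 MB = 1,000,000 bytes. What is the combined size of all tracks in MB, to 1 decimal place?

1 h 58 min 49 s = 7,129 s.
Track A: 192,000 × 7,129 × 3 × 1 = 4,106,304,000 bytes.
Track B: 192,000 × 7,129 × 2 × 1 = 2,737,536,000 bytes.
Track C: 50,000 × 7,129 × 2 × 8 = 5,703,200,000 bytes.
Track D: 100,000 × 7,129 × 1 × 2 = 1,425,800,000 bytes.
Track E: 8,000 × 7,129 × 1 × 4 = 228,128,000 bytes.
Track F: 5,512 × 7,129 × 3 × 2 = 235,770,288 bytes.
Total = 14,436,738,288 bytes = 14436.7 MB.

14436.7 MB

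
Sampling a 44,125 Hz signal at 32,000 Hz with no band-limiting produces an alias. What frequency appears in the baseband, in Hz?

Nyquist = 32,000/2 = 16,000 Hz; 44,125 Hz exceeds it.
Alias = |44,125 − 1×32,000| = |44,125 − 32,000| = 12,125 Hz.

12,125 Hz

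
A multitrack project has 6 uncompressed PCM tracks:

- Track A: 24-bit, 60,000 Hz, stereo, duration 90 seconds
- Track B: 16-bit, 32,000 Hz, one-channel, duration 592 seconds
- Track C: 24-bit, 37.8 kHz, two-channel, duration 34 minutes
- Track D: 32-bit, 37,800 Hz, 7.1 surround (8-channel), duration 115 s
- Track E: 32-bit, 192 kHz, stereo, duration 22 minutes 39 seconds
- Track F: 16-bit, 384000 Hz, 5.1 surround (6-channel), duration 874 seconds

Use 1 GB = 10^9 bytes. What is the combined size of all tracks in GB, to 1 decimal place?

Track A: 60,000 × 90 × 3 × 2 = 32,400,000 bytes.
Track B: 32,000 × 592 × 2 × 1 = 37,888,000 bytes.
Track C: 34 minutes = 2,040 s; 37,800 × 2,040 × 3 × 2 = 462,672,000 bytes.
Track D: 37,800 × 115 × 4 × 8 = 139,104,000 bytes.
Track E: 22 minutes 39 seconds = 1,359 s; 192,000 × 1,359 × 4 × 2 = 2,087,424,000 bytes.
Track F: 384,000 × 874 × 2 × 6 = 4,027,392,000 bytes.
Total = 6,786,880,000 bytes = 6.8 GB.

6.8 GB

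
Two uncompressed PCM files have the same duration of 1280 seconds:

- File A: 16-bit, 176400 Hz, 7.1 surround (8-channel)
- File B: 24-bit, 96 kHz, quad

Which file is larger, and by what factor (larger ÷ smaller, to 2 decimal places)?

File A, by a factor of 2.45

File A: 176,400 × 2 × 8 = 2,822,400 bytes/s.
File B: 96,000 × 3 × 4 = 1,152,000 bytes/s.
File A is larger; ratio = 3,612,672,000 / 1,474,560,000 = 2.45.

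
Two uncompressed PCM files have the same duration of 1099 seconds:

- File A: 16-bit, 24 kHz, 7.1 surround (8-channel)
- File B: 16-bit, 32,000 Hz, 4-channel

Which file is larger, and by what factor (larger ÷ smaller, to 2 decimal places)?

File A: 24,000 × 2 × 8 = 384,000 bytes/s.
File B: 32,000 × 2 × 4 = 256,000 bytes/s.
File A is larger; ratio = 422,016,000 / 281,344,000 = 1.50.

File A, by a factor of 1.50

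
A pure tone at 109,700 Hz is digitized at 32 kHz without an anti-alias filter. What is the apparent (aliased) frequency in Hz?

13,700 Hz

Nyquist = 32,000/2 = 16,000 Hz; 109,700 Hz exceeds it.
Alias = |109,700 − 3×32,000| = |109,700 − 96,000| = 13,700 Hz.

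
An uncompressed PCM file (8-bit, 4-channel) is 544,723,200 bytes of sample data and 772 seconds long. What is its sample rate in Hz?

176,400 Hz

Bytes = sample_rate × seconds × bytes_per_sample × channels.
sample_rate = 544,723,200 / (772 × 1 × 4) = 544,723,200 / 3,088 = 176,400 Hz.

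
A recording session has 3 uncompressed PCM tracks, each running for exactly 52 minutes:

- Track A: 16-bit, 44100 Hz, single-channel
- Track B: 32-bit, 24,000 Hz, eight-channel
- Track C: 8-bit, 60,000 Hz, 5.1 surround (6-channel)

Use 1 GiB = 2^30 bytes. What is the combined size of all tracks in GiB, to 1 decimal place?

3.5 GiB

exactly 52 minutes = 3,120 s.
Track A: 44,100 × 3,120 × 2 × 1 = 275,184,000 bytes.
Track B: 24,000 × 3,120 × 4 × 8 = 2,396,160,000 bytes.
Track C: 60,000 × 3,120 × 1 × 6 = 1,123,200,000 bytes.
Total = 3,794,544,000 bytes = 3.5 GiB.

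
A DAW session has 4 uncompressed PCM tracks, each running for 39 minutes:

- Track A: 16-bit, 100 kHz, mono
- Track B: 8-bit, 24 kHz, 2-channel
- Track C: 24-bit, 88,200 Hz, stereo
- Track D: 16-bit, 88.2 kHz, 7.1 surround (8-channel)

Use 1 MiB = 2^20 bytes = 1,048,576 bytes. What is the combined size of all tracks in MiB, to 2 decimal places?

4883.63 MiB

39 minutes = 2,340 s.
Track A: 100,000 × 2,340 × 2 × 1 = 468,000,000 bytes.
Track B: 24,000 × 2,340 × 1 × 2 = 112,320,000 bytes.
Track C: 88,200 × 2,340 × 3 × 2 = 1,238,328,000 bytes.
Track D: 88,200 × 2,340 × 2 × 8 = 3,302,208,000 bytes.
Total = 5,120,856,000 bytes = 4883.63 MiB.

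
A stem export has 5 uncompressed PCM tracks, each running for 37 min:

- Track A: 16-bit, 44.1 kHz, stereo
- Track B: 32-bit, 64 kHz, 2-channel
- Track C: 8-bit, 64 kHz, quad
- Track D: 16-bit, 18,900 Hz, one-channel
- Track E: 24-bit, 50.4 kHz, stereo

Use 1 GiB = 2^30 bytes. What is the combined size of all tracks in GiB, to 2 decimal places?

2.66 GiB

37 min = 2,220 s.
Track A: 44,100 × 2,220 × 2 × 2 = 391,608,000 bytes.
Track B: 64,000 × 2,220 × 4 × 2 = 1,136,640,000 bytes.
Track C: 64,000 × 2,220 × 1 × 4 = 568,320,000 bytes.
Track D: 18,900 × 2,220 × 2 × 1 = 83,916,000 bytes.
Track E: 50,400 × 2,220 × 3 × 2 = 671,328,000 bytes.
Total = 2,851,812,000 bytes = 2.66 GiB.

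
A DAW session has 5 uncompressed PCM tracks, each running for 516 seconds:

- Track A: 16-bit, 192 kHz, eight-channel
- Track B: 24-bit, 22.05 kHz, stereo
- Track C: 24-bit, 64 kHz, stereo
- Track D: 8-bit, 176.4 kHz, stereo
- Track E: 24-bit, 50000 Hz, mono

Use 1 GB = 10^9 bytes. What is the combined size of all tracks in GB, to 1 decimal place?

2.1 GB

Track A: 192,000 × 516 × 2 × 8 = 1,585,152,000 bytes.
Track B: 22,050 × 516 × 3 × 2 = 68,266,800 bytes.
Track C: 64,000 × 516 × 3 × 2 = 198,144,000 bytes.
Track D: 176,400 × 516 × 1 × 2 = 182,044,800 bytes.
Track E: 50,000 × 516 × 3 × 1 = 77,400,000 bytes.
Total = 2,111,007,600 bytes = 2.1 GB.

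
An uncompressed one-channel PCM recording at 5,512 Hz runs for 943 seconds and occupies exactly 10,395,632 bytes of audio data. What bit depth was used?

Bytes per sample = 10,395,632 / (5,512 × 943 × 1) = 10,395,632 / 5,197,816 = 2.
Bit depth = 2 × 8 = 16 bits.

16 bits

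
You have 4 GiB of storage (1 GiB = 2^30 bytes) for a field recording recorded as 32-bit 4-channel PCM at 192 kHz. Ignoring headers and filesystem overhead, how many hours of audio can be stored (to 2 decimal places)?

0.39 hours

Uncompressed byte rate = 192,000 × 4 × 4 = 3,072,000 bytes/s.
Capacity = 4 × 1,073,741,824 = 4,294,967,296 bytes.
4,294,967,296 / 3,072,000 ≈ 1398.1 s → 0.39 hours.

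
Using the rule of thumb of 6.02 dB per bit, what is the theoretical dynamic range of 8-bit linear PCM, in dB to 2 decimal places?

8 × 6.02 = 48.16 dB.

48.16 dB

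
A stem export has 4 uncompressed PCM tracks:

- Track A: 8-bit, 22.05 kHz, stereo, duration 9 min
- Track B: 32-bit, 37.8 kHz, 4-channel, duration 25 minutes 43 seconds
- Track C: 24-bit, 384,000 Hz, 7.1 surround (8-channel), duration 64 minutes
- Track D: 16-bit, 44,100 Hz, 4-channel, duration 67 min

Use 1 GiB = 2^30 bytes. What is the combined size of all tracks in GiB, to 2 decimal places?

Track A: 9 min = 540 s; 22,050 × 540 × 1 × 2 = 23,814,000 bytes.
Track B: 25 minutes 43 seconds = 1,543 s; 37,800 × 1,543 × 4 × 4 = 933,206,400 bytes.
Track C: 64 minutes = 3,840 s; 384,000 × 3,840 × 3 × 8 = 35,389,440,000 bytes.
Track D: 67 min = 4,020 s; 44,100 × 4,020 × 2 × 4 = 1,418,256,000 bytes.
Total = 37,764,716,400 bytes = 35.17 GiB.

35.17 GiB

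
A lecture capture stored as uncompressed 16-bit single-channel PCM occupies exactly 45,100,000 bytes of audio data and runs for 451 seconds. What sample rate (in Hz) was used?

Bytes = sample_rate × seconds × bytes_per_sample × channels.
sample_rate = 45,100,000 / (451 × 2 × 1) = 45,100,000 / 902 = 50,000 Hz.

50,000 Hz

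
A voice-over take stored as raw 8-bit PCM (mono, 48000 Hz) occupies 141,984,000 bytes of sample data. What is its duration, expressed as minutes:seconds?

49:18

Byte rate = 48,000 × 1 × 1 = 48,000 bytes/s.
Duration = 141,984,000 / 48,000 = 2,958 s.
2,958 s = 49:18.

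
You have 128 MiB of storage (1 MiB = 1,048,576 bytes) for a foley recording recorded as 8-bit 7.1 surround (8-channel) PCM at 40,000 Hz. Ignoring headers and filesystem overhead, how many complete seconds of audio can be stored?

Uncompressed byte rate = 40,000 × 1 × 8 = 320,000 bytes/s.
Capacity = 128 × 1,048,576 = 134,217,728 bytes.
134,217,728 / 320,000 ≈ 419.43 s → 419 seconds.

419 seconds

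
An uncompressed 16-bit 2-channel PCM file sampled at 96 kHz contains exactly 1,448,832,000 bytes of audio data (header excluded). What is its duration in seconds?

3,773 seconds

Byte rate = 96,000 × 2 × 2 = 384,000 bytes/s.
Duration = 1,448,832,000 / 384,000 = 3,773 s.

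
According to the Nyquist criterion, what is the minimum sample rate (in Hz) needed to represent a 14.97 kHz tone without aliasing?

29,940 Hz

Minimum sample rate = 2 × 14,970 Hz = 29,940 Hz.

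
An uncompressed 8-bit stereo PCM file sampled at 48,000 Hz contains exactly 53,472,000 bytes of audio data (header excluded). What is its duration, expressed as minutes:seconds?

9:17

Byte rate = 48,000 × 1 × 2 = 96,000 bytes/s.
Duration = 53,472,000 / 96,000 = 557 s.
557 s = 9:17.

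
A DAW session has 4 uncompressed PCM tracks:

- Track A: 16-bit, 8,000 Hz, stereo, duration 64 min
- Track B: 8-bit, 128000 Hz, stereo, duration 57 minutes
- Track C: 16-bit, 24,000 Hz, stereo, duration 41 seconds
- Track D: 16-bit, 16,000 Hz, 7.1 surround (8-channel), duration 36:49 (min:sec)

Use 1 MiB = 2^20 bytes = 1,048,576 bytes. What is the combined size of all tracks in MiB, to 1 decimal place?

1495.2 MiB

Track A: 64 min = 3,840 s; 8,000 × 3,840 × 2 × 2 = 122,880,000 bytes.
Track B: 57 minutes = 3,420 s; 128,000 × 3,420 × 1 × 2 = 875,520,000 bytes.
Track C: 24,000 × 41 × 2 × 2 = 3,936,000 bytes.
Track D: 36:49 (min:sec) = 2,209 s; 16,000 × 2,209 × 2 × 8 = 565,504,000 bytes.
Total = 1,567,840,000 bytes = 1495.2 MiB.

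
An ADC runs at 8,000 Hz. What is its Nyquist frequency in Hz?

Nyquist frequency = sample rate / 2 = 8,000 / 2 = 4,000 Hz.

4,000 Hz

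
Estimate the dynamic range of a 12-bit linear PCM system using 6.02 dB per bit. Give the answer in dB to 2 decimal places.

12 × 6.02 = 72.24 dB.

72.24 dB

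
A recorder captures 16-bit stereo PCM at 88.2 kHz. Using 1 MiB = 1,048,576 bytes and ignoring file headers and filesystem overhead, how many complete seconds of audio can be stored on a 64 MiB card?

190 seconds

Uncompressed byte rate = 88,200 × 2 × 2 = 352,800 bytes/s.
Capacity = 64 × 1,048,576 = 67,108,864 bytes.
67,108,864 / 352,800 ≈ 190.22 s → 190 seconds.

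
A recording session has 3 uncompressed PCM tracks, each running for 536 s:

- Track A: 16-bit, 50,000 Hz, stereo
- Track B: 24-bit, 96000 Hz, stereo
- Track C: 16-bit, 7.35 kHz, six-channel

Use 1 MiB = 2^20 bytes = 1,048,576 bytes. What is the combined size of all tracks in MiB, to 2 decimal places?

Track A: 50,000 × 536 × 2 × 2 = 107,200,000 bytes.
Track B: 96,000 × 536 × 3 × 2 = 308,736,000 bytes.
Track C: 7,350 × 536 × 2 × 6 = 47,275,200 bytes.
Total = 463,211,200 bytes = 441.75 MiB.

441.75 MiB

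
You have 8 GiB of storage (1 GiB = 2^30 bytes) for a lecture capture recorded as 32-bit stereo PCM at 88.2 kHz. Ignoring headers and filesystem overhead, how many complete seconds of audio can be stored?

12,173 seconds

Uncompressed byte rate = 88,200 × 4 × 2 = 705,600 bytes/s.
Capacity = 8 × 1,073,741,824 = 8,589,934,592 bytes.
8,589,934,592 / 705,600 ≈ 12173.94 s → 12,173 seconds.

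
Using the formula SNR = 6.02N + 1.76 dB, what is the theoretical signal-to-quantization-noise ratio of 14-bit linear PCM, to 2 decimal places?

86.04 dB

6.02 × 14 + 1.76 = 86.04 dB.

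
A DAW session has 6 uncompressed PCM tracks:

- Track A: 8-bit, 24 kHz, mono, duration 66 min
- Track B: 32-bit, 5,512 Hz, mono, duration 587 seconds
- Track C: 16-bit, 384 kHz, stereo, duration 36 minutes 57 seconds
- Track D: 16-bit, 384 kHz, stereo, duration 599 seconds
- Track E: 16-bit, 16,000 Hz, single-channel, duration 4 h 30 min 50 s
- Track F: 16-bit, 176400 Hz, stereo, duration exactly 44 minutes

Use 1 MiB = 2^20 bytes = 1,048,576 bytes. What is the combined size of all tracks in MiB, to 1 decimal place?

6500.4 MiB

Track A: 66 min = 3,960 s; 24,000 × 3,960 × 1 × 1 = 95,040,000 bytes.
Track B: 5,512 × 587 × 4 × 1 = 12,942,176 bytes.
Track C: 36 minutes 57 seconds = 2,217 s; 384,000 × 2,217 × 2 × 2 = 3,405,312,000 bytes.
Track D: 384,000 × 599 × 2 × 2 = 920,064,000 bytes.
Track E: 4 h 30 min 50 s = 16,250 s; 16,000 × 16,250 × 2 × 1 = 520,000,000 bytes.
Track F: exactly 44 minutes = 2,640 s; 176,400 × 2,640 × 2 × 2 = 1,862,784,000 bytes.
Total = 6,816,142,176 bytes = 6500.4 MiB.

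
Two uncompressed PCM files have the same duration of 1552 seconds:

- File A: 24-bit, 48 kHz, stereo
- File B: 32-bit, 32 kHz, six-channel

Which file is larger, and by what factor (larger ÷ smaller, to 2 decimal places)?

File A: 48,000 × 3 × 2 = 288,000 bytes/s.
File B: 32,000 × 4 × 6 = 768,000 bytes/s.
File B is larger; ratio = 1,191,936,000 / 446,976,000 = 2.67.

File B, by a factor of 2.67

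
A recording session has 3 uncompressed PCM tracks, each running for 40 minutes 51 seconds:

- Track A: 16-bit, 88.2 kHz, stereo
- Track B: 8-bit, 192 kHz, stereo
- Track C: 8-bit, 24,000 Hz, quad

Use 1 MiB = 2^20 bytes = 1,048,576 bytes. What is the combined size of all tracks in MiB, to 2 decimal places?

1946.63 MiB

40 minutes 51 seconds = 2,451 s.
Track A: 88,200 × 2,451 × 2 × 2 = 864,712,800 bytes.
Track B: 192,000 × 2,451 × 1 × 2 = 941,184,000 bytes.
Track C: 24,000 × 2,451 × 1 × 4 = 235,296,000 bytes.
Total = 2,041,192,800 bytes = 1946.63 MiB.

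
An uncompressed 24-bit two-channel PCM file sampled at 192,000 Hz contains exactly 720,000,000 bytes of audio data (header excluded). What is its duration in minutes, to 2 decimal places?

10.42 minutes

Byte rate = 192,000 × 3 × 2 = 1,152,000 bytes/s.
Duration = 720,000,000 / 1,152,000 = 625 s.
625 s / 60 = 10.42 minutes.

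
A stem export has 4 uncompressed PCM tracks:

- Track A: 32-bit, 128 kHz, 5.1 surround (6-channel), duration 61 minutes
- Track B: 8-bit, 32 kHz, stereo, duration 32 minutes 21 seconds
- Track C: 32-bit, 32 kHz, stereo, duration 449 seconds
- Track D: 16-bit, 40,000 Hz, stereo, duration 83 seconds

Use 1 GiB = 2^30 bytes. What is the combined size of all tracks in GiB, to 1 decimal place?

10.7 GiB

Track A: 61 minutes = 3,660 s; 128,000 × 3,660 × 4 × 6 = 11,243,520,000 bytes.
Track B: 32 minutes 21 seconds = 1,941 s; 32,000 × 1,941 × 1 × 2 = 124,224,000 bytes.
Track C: 32,000 × 449 × 4 × 2 = 114,944,000 bytes.
Track D: 40,000 × 83 × 2 × 2 = 13,280,000 bytes.
Total = 11,495,968,000 bytes = 10.7 GiB.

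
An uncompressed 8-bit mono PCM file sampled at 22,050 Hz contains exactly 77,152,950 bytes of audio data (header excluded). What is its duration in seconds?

Byte rate = 22,050 × 1 × 1 = 22,050 bytes/s.
Duration = 77,152,950 / 22,050 = 3,499 s.

3,499 seconds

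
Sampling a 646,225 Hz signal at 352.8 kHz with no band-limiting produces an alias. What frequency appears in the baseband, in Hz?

59,375 Hz

Nyquist = 352,800/2 = 176,400 Hz; 646,225 Hz exceeds it.
Alias = |646,225 − 2×352,800| = |646,225 − 705,600| = 59,375 Hz.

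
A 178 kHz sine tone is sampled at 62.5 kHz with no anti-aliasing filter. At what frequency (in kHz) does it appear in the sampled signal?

Nyquist = 62,500/2 = 31,250 Hz; 178,000 Hz exceeds it.
Alias = |178,000 − 3×62,500| = |178,000 − 187,500| = 9,500 Hz = 9.5 kHz.

9.5 kHz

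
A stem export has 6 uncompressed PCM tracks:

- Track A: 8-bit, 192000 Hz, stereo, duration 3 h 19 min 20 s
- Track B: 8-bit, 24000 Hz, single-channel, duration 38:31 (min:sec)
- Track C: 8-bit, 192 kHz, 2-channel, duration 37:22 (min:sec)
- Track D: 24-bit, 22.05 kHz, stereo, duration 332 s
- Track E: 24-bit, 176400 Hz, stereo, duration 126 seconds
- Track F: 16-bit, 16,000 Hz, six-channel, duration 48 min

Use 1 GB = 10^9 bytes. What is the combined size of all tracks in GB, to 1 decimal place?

Track A: 3 h 19 min 20 s = 11,960 s; 192,000 × 11,960 × 1 × 2 = 4,592,640,000 bytes.
Track B: 38:31 (min:sec) = 2,311 s; 24,000 × 2,311 × 1 × 1 = 55,464,000 bytes.
Track C: 37:22 (min:sec) = 2,242 s; 192,000 × 2,242 × 1 × 2 = 860,928,000 bytes.
Track D: 22,050 × 332 × 3 × 2 = 43,923,600 bytes.
Track E: 176,400 × 126 × 3 × 2 = 133,358,400 bytes.
Track F: 48 min = 2,880 s; 16,000 × 2,880 × 2 × 6 = 552,960,000 bytes.
Total = 6,239,274,000 bytes = 6.2 GB.

6.2 GB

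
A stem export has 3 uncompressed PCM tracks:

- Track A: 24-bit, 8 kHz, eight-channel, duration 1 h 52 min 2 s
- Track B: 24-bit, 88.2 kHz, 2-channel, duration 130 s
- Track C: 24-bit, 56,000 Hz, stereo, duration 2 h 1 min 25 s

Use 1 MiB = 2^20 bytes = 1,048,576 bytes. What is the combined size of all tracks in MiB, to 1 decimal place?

Track A: 1 h 52 min 2 s = 6,722 s; 8,000 × 6,722 × 3 × 8 = 1,290,624,000 bytes.
Track B: 88,200 × 130 × 3 × 2 = 68,796,000 bytes.
Track C: 2 h 1 min 25 s = 7,285 s; 56,000 × 7,285 × 3 × 2 = 2,447,760,000 bytes.
Total = 3,807,180,000 bytes = 3630.8 MiB.

3630.8 MiB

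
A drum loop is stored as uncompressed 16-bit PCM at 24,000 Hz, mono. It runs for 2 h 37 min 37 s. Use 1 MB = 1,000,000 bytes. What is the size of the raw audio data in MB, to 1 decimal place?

Duration = 2 h 37 min 37 s = 9,457 s.
Bytes = 24,000 samples/s × 9,457 s × 2 bytes/sample × 1 ch = 453,936,000 bytes.
453,936,000 / 1,000,000 = 453.9 MB.

453.9 MB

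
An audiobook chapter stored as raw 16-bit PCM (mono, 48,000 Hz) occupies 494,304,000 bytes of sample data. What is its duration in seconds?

Byte rate = 48,000 × 2 × 1 = 96,000 bytes/s.
Duration = 494,304,000 / 96,000 = 5,149 s.

5,149 seconds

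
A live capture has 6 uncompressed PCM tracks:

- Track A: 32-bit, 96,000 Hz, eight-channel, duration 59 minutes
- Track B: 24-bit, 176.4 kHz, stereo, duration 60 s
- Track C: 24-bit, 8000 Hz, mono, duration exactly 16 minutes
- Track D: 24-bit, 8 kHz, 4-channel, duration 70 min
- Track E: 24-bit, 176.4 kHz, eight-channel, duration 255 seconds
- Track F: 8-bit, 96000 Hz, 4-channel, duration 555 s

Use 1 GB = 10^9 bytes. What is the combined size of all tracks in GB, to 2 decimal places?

Track A: 59 minutes = 3,540 s; 96,000 × 3,540 × 4 × 8 = 10,874,880,000 bytes.
Track B: 176,400 × 60 × 3 × 2 = 63,504,000 bytes.
Track C: exactly 16 minutes = 960 s; 8,000 × 960 × 3 × 1 = 23,040,000 bytes.
Track D: 70 min = 4,200 s; 8,000 × 4,200 × 3 × 4 = 403,200,000 bytes.
Track E: 176,400 × 255 × 3 × 8 = 1,079,568,000 bytes.
Track F: 96,000 × 555 × 1 × 4 = 213,120,000 bytes.
Total = 12,657,312,000 bytes = 12.66 GB.

12.66 GB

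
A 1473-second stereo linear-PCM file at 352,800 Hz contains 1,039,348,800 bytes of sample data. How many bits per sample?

Bytes per sample = 1,039,348,800 / (352,800 × 1,473 × 2) = 1,039,348,800 / 1,039,348,800 = 1.
Bit depth = 1 × 8 = 8 bits.

8 bits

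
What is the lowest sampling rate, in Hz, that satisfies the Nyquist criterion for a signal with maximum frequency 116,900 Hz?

Minimum sample rate = 2 × 116,900 Hz = 233,800 Hz.

233,800 Hz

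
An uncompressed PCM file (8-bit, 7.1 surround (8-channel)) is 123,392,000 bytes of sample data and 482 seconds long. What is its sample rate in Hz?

Bytes = sample_rate × seconds × bytes_per_sample × channels.
sample_rate = 123,392,000 / (482 × 1 × 8) = 123,392,000 / 3,856 = 32,000 Hz.

32,000 Hz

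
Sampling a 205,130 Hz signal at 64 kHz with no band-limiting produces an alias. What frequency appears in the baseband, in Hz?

Nyquist = 64,000/2 = 32,000 Hz; 205,130 Hz exceeds it.
Alias = |205,130 − 3×64,000| = |205,130 − 192,000| = 13,130 Hz.

13,130 Hz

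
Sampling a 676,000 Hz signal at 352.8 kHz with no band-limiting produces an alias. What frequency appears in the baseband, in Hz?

29,600 Hz

Nyquist = 352,800/2 = 176,400 Hz; 676,000 Hz exceeds it.
Alias = |676,000 − 2×352,800| = |676,000 − 705,600| = 29,600 Hz.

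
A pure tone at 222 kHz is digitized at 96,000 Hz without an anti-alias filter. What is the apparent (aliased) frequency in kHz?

30 kHz

Nyquist = 96,000/2 = 48,000 Hz; 222,000 Hz exceeds it.
Alias = |222,000 − 2×96,000| = |222,000 − 192,000| = 30,000 Hz = 30 kHz.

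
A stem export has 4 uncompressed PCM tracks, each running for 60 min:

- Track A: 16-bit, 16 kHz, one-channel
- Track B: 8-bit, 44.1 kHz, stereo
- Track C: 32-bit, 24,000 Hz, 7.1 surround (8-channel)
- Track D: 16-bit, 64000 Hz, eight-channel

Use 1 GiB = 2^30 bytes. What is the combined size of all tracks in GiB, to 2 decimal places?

60 min = 3,600 s.
Track A: 16,000 × 3,600 × 2 × 1 = 115,200,000 bytes.
Track B: 44,100 × 3,600 × 1 × 2 = 317,520,000 bytes.
Track C: 24,000 × 3,600 × 4 × 8 = 2,764,800,000 bytes.
Track D: 64,000 × 3,600 × 2 × 8 = 3,686,400,000 bytes.
Total = 6,883,920,000 bytes = 6.41 GiB.

6.41 GiB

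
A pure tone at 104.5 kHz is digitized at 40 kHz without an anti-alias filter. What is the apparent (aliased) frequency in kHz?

Nyquist = 40,000/2 = 20,000 Hz; 104,500 Hz exceeds it.
Alias = |104,500 − 3×40,000| = |104,500 − 120,000| = 15,500 Hz = 15.5 kHz.

15.5 kHz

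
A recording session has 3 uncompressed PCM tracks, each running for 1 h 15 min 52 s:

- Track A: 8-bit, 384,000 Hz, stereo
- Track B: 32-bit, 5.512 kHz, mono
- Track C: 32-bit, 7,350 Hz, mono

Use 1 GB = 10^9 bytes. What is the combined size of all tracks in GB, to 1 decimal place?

3.7 GB

1 h 15 min 52 s = 4,552 s.
Track A: 384,000 × 4,552 × 1 × 2 = 3,495,936,000 bytes.
Track B: 5,512 × 4,552 × 4 × 1 = 100,362,496 bytes.
Track C: 7,350 × 4,552 × 4 × 1 = 133,828,800 bytes.
Total = 3,730,127,296 bytes = 3.7 GB.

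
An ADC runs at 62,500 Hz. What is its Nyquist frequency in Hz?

31,250 Hz

Nyquist frequency = sample rate / 2 = 62,500 / 2 = 31,250 Hz.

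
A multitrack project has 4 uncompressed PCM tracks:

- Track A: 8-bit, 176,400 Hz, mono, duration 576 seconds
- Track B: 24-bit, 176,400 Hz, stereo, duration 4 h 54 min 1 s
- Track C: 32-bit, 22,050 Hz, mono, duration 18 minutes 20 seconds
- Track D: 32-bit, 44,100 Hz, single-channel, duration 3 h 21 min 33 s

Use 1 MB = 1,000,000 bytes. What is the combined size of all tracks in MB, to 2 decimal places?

Track A: 176,400 × 576 × 1 × 1 = 101,606,400 bytes.
Track B: 4 h 54 min 1 s = 17,641 s; 176,400 × 17,641 × 3 × 2 = 18,671,234,400 bytes.
Track C: 18 minutes 20 seconds = 1,100 s; 22,050 × 1,100 × 4 × 1 = 97,020,000 bytes.
Track D: 3 h 21 min 33 s = 12,093 s; 44,100 × 12,093 × 4 × 1 = 2,133,205,200 bytes.
Total = 21,003,066,000 bytes = 21003.07 MB.

21003.07 MB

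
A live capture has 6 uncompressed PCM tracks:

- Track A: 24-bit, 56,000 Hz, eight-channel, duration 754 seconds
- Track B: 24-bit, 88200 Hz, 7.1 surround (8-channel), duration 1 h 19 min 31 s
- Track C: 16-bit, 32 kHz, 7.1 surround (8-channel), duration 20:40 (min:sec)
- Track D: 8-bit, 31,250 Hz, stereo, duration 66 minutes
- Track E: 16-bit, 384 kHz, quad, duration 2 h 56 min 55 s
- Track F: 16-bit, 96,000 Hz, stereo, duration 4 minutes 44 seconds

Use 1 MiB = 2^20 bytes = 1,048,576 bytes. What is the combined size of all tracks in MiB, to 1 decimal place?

Track A: 56,000 × 754 × 3 × 8 = 1,013,376,000 bytes.
Track B: 1 h 19 min 31 s = 4,771 s; 88,200 × 4,771 × 3 × 8 = 10,099,252,800 bytes.
Track C: 20:40 (min:sec) = 1,240 s; 32,000 × 1,240 × 2 × 8 = 634,880,000 bytes.
Track D: 66 minutes = 3,960 s; 31,250 × 3,960 × 1 × 2 = 247,500,000 bytes.
Track E: 2 h 56 min 55 s = 10,615 s; 384,000 × 10,615 × 2 × 4 = 32,609,280,000 bytes.
Track F: 4 minutes 44 seconds = 284 s; 96,000 × 284 × 2 × 2 = 109,056,000 bytes.
Total = 44,713,344,800 bytes = 42642.0 MiB.

42642.0 MiB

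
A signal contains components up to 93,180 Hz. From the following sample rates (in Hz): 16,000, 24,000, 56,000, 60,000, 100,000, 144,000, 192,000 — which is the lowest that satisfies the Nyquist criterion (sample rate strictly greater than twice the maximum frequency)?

192,000 Hz

Need sample rate > 2 × 93,180 = 186,360 Hz.
Lowest listed rate above 186,360 Hz is 192,000 Hz.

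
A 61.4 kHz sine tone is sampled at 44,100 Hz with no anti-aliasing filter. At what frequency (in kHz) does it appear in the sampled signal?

Nyquist = 44,100/2 = 22,050 Hz; 61,400 Hz exceeds it.
Alias = |61,400 − 1×44,100| = |61,400 − 44,100| = 17,300 Hz = 17.3 kHz.

17.3 kHz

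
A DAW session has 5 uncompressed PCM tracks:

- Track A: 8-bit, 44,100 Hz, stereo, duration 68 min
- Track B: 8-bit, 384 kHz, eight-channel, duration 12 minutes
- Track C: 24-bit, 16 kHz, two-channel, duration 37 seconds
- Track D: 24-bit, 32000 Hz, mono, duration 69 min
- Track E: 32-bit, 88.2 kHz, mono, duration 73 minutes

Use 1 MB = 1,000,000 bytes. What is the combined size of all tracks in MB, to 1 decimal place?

Track A: 68 min = 4,080 s; 44,100 × 4,080 × 1 × 2 = 359,856,000 bytes.
Track B: 12 minutes = 720 s; 384,000 × 720 × 1 × 8 = 2,211,840,000 bytes.
Track C: 16,000 × 37 × 3 × 2 = 3,552,000 bytes.
Track D: 69 min = 4,140 s; 32,000 × 4,140 × 3 × 1 = 397,440,000 bytes.
Track E: 73 minutes = 4,380 s; 88,200 × 4,380 × 4 × 1 = 1,545,264,000 bytes.
Total = 4,517,952,000 bytes = 4518.0 MB.

4518.0 MB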